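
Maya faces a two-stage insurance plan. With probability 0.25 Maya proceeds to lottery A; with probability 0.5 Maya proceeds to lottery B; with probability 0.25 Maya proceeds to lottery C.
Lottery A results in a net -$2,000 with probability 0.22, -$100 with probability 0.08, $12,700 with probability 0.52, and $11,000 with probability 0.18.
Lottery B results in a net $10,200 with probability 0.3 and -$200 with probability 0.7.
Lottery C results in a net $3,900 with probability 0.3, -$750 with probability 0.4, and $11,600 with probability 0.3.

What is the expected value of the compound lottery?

$4,581.50

EV(A) = 0.22 × (-2000) + 0.08 × (-100) + 0.52 × 12700 + 0.18 × 11000 = -440 − 8 + 6604 + 1980 = 8136
EV(B) = 0.3 × 10200 + 0.7 × (-200) = 3060 − 140 = 2920
EV(C) = 0.3 × 3900 + 0.4 × (-750) + 0.3 × 11600 = 1170 − 300 + 3480 = 4350
Overall = 0.25 × 8136 + 0.5 × 2920 + 0.25 × 4350 = 2034 + 1460 + 1087.5 = 4581.5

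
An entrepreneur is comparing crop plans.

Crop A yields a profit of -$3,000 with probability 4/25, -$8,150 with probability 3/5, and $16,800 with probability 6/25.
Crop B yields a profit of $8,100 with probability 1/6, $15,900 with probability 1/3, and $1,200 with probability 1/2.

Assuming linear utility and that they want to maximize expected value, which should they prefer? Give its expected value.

Crop B ($7,250)

Crop A = 4/25 × (-3000) + 3/5 × (-8150) + 6/25 × 16800 = -480 − 4890 + 4032 = -1338
Crop B = 1/6 × 8100 + 1/3 × 15900 + 1/2 × 1200 = 1350 + 5300 + 600 = 7250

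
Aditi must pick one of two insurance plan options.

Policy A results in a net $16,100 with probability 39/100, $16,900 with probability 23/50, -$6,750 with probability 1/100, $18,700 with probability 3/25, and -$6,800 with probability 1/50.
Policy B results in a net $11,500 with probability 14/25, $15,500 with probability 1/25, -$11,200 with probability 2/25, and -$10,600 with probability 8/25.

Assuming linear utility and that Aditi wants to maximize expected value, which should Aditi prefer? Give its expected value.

Policy A ($16,093.50)

Policy A = 39/100 × 16100 + 23/50 × 16900 + 1/100 × (-6750) + 3/25 × 18700 + 1/50 × (-6800) = 6279 + 7774 − 67.5 + 2244 − 136 = 16093.5
Policy B = 14/25 × 11500 + 1/25 × 15500 + 2/25 × (-11200) + 8/25 × (-10600) = 6440 + 620 − 896 − 3392 = 2772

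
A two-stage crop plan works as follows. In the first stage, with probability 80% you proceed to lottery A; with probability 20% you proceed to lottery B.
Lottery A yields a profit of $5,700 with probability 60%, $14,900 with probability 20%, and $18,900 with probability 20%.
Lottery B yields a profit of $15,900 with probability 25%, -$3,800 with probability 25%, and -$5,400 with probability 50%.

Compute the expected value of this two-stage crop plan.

EV(A) = 0.6 × 5700 + 0.2 × 14900 + 0.2 × 18900 = 3420 + 2980 + 3780 = 10180
EV(B) = 0.25 × 15900 + 0.25 × (-3800) + 0.5 × (-5400) = 3975 − 950 − 2700 = 325
Overall = 0.8 × 10180 + 0.2 × 325 = 8144 + 65 = 8209

$8,209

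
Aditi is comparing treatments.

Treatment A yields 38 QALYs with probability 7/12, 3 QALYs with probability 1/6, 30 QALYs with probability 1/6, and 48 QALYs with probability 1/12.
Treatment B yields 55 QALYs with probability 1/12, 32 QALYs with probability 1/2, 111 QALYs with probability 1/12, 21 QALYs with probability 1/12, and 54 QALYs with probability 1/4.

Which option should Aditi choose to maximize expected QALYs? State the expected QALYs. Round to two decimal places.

Treatment B (45.08 QALYs)

Treatment A = 7/12 × 38 + 1/6 × 3 + 1/6 × 30 + 1/12 × 48 = 22.1667 + 0.5 + 5 + 4 = 31.6667
Treatment B = 1/12 × 55 + 1/2 × 32 + 1/12 × 111 + 1/12 × 21 + 1/4 × 54 = 4.5833 + 16 + 9.25 + 1.75 + 13.5 = 45.0833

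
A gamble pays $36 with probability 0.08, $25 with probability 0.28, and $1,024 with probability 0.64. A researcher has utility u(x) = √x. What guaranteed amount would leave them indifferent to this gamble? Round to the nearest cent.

$499.97

E[u] = 0.08·√36 + 0.28·√25 + 0.64·√1024 = 0.08·6 + 0.28·5 + 0.64·32 = 22.36
CE = (22.36)² = 499.9696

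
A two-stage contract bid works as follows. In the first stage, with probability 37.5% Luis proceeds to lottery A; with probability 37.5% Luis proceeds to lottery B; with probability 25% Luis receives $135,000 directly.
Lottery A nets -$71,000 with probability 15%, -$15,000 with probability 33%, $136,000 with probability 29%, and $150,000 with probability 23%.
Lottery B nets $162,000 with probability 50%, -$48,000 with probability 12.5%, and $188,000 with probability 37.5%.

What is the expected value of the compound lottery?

$110,190

EV(A) = 0.15 × (-71000) + 0.33 × (-15000) + 0.29 × 136000 + 0.23 × 150000 = -10650 − 4950 + 39440 + 34500 = 58340
EV(B) = 0.5 × 162000 + 0.125 × (-48000) + 0.375 × 188000 = 81000 − 6000 + 70500 = 145500
Branch C: 135000 (certain)
Overall = 0.375 × 58340 + 0.375 × 145500 + 0.25 × 135000 = 21877.5 + 54562.5 + 33750 = 110190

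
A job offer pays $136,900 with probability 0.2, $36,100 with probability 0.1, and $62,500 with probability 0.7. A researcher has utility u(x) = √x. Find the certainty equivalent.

E[u] = 0.2·√136900 + 0.1·√36100 + 0.7·√62500 = 0.2·370 + 0.1·190 + 0.7·250 = 268
CE = (268)² = 71824

$71,824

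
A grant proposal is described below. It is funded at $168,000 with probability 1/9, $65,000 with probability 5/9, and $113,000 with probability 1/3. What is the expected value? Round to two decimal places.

EV = 1/9 × 168000 + 5/9 × 65000 + 1/3 × 113000 = 18666.6667 + 36111.1111 + 37666.6667 = 92444.4444

$92,444.44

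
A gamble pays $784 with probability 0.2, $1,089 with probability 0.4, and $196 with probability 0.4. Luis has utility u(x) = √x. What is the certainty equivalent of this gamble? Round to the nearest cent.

E[u] = 0.2·√784 + 0.4·√1089 + 0.4·√196 = 0.2·28 + 0.4·33 + 0.4·14 = 24.4
CE = (24.4)² = 595.36

$595.36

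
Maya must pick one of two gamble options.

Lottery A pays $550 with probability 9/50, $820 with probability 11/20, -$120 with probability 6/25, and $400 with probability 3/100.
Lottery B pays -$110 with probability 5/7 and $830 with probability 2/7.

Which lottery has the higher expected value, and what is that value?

Lottery A ($533.20)

Lottery A = 9/50 × 550 + 11/20 × 820 + 6/25 × (-120) + 3/100 × 400 = 99 + 451 − 28.8 + 12 = 533.2
Lottery B = 5/7 × (-110) + 2/7 × 830 = -78.5714 + 237.1429 = 158.5714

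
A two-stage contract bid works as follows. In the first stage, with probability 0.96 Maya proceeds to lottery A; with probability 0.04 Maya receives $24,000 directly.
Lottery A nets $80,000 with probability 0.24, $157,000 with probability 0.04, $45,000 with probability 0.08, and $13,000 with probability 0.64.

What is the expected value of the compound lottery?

$36,864

EV(A) = 0.24 × 80000 + 0.04 × 157000 + 0.08 × 45000 + 0.64 × 13000 = 19200 + 6280 + 3600 + 8320 = 37400
Branch B: 24000 (certain)
Overall = 0.96 × 37400 + 0.04 × 24000 = 35904 + 960 = 36864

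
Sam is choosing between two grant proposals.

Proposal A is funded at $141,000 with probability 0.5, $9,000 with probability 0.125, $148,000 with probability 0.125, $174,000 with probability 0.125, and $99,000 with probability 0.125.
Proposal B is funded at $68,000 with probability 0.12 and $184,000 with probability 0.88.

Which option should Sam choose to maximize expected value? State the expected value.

Proposal A = 0.5 × 141000 + 0.125 × 9000 + 0.125 × 148000 + 0.125 × 174000 + 0.125 × 99000 = 70500 + 1125 + 18500 + 21750 + 12375 = 124250
Proposal B = 0.12 × 68000 + 0.88 × 184000 = 8160 + 161920 = 170080

Proposal B ($170,080)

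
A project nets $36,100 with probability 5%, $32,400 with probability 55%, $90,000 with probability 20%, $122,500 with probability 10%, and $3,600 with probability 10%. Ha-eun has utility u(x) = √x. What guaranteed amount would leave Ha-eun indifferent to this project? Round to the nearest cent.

$43,890.25

E[u] = 0.05·√36100 + 0.55·√32400 + 0.2·√90000 + 0.1·√122500 + 0.1·√3600 = 0.05·190 + 0.55·180 + 0.2·300 + 0.1·350 + 0.1·60 = 209.5
CE = (209.5)² = 43890.25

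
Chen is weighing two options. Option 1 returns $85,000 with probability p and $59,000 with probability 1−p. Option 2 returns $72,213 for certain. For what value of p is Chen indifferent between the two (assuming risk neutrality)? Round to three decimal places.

p·85000 + (1−p)·59000 = 72213
26000p + 59000 = 72213
p = (72213 − 59000) / 26000

p = 0.508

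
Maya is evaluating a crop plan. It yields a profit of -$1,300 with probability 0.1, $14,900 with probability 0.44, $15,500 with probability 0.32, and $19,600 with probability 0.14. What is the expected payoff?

$14,130

EV = 0.1 × (-1300) + 0.44 × 14900 + 0.32 × 15500 + 0.14 × 19600 = -130 + 6556 + 4960 + 2744 = 14130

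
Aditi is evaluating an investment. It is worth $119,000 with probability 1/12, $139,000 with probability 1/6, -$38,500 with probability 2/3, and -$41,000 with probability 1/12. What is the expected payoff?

EV = 1/12 × 119000 + 1/6 × 139000 + 2/3 × (-38500) + 1/12 × (-41000) = 9916.6667 + 23166.6667 − 25666.6667 − 3416.6667 = 4000

$4,000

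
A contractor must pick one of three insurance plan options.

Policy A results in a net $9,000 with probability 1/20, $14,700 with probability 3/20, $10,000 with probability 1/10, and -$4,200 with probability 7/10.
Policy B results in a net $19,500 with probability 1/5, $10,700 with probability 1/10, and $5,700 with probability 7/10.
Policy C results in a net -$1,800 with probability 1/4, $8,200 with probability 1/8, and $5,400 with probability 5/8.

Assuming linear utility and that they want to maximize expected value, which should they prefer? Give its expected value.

Policy B ($8,960)

Policy A = 1/20 × 9000 + 3/20 × 14700 + 1/10 × 10000 + 7/10 × (-4200) = 450 + 2205 + 1000 − 2940 = 715
Policy B = 1/5 × 19500 + 1/10 × 10700 + 7/10 × 5700 = 3900 + 1070 + 3990 = 8960
Policy C = 1/4 × (-1800) + 1/8 × 8200 + 5/8 × 5400 = -450 + 1025 + 3375 = 3950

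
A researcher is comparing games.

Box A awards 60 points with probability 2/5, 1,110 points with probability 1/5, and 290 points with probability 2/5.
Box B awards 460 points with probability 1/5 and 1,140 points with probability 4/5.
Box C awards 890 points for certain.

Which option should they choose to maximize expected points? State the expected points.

Box B (1,004 points)

Box A = 2/5 × 60 + 1/5 × 1110 + 2/5 × 290 = 24 + 222 + 116 = 362
Box B = 1/5 × 460 + 4/5 × 1140 = 92 + 912 = 1004
Box C: 890 (certain)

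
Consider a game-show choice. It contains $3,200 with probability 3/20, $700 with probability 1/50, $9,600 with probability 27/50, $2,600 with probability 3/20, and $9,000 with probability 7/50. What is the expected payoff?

$7,328

EV = 3/20 × 3200 + 1/50 × 700 + 27/50 × 9600 + 3/20 × 2600 + 7/50 × 9000 = 480 + 14 + 5184 + 390 + 1260 = 7328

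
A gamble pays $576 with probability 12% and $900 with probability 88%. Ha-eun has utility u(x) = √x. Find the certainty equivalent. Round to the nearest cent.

E[u] = 0.12·√576 + 0.88·√900 = 0.12·24 + 0.88·30 = 29.28
CE = (29.28)² = 857.3184

$857.32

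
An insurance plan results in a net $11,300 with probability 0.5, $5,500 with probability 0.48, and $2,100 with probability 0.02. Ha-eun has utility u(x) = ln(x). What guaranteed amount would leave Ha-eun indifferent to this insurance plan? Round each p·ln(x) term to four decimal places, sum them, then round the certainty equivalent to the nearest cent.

$7,733.37

E[u] = 0.5·ln(11300) + 0.48·ln(5500) + 0.02·ln(2100) = 4.6663 + 4.1340 + 0.1530 = 8.9533
CE = e^8.9533 ≈ 7733.37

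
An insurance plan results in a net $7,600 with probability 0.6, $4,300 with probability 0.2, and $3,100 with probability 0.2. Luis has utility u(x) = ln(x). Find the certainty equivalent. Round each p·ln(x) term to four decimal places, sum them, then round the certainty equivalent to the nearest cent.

E[u] = 0.6·ln(7600) + 0.2·ln(4300) + 0.2·ln(3100) = 5.3615 + 1.6733 + 1.6078 = 8.6426
CE = e^8.6426 ≈ 5668.05

$5,668.05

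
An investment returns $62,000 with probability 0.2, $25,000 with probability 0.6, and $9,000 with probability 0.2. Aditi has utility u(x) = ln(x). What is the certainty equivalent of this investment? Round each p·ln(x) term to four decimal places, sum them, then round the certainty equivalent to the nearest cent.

$24,440.58

E[u] = 0.2·ln(62000) + 0.6·ln(25000) + 0.2·ln(9000) = 2.2070 + 6.0760 + 1.8210 = 10.1040
CE = e^10.1040 ≈ 24440.58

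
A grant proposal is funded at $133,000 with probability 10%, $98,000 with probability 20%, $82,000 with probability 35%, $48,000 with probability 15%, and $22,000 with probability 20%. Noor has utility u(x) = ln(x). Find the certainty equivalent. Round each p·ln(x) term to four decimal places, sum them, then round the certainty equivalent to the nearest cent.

E[u] = 0.1·ln(133000) + 0.2·ln(98000) + 0.35·ln(82000) + 0.15·ln(48000) + 0.2·ln(22000) = 1.1798 + 2.2985 + 3.9601 + 1.6168 + 1.9998 = 11.0550
CE = e^11.0550 ≈ 63259.46

$63,259.46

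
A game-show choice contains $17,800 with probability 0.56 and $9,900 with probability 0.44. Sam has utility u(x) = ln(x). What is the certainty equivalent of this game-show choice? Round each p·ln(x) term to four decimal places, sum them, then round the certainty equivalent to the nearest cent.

$13,750.08

E[u] = 0.56·ln(17800) + 0.44·ln(9900) = 5.4807 + 4.0481 = 9.5288
CE = e^9.5288 ≈ 13750.08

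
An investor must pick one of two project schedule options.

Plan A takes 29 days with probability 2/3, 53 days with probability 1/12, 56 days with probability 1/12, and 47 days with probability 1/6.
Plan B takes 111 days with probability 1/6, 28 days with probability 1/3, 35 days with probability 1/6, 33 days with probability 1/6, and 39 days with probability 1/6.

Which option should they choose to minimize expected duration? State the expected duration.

Plan A = 2/3 × 29 + 1/12 × 53 + 1/12 × 56 + 1/6 × 47 = 19.3333 + 4.4167 + 4.6667 + 7.8333 = 36.25
Plan B = 1/6 × 111 + 1/3 × 28 + 1/6 × 35 + 1/6 × 33 + 1/6 × 39 = 18.5 + 9.3333 + 5.8333 + 5.5 + 6.5 = 45.6667

Plan A (36.25 days)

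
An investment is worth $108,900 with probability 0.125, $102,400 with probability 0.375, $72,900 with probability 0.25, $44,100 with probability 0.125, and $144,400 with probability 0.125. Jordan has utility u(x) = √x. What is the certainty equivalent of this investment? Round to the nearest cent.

$91,506.25

E[u] = 0.125·√108900 + 0.375·√102400 + 0.25·√72900 + 0.125·√44100 + 0.125·√144400 = 0.125·330 + 0.375·320 + 0.25·270 + 0.125·210 + 0.125·380 = 302.5
CE = (302.5)² = 91506.25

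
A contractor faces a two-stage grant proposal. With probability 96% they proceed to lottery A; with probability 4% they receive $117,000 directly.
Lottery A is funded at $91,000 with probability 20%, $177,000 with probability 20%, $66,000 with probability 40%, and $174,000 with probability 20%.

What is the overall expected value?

EV(A) = 0.2 × 91000 + 0.2 × 177000 + 0.4 × 66000 + 0.2 × 174000 = 18200 + 35400 + 26400 + 34800 = 114800
Branch B: 117000 (certain)
Overall = 0.96 × 114800 + 0.04 × 117000 = 110208 + 4680 = 114888

$114,888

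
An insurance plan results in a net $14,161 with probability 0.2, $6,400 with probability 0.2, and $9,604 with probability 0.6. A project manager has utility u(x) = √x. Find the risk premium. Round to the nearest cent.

E[u] = 0.2·√14161 + 0.2·√6400 + 0.6·√9604 = 0.2·119 + 0.2·80 + 0.6·98 = 98.6
CE = (98.6)² = 9721.96
Risk premium = EV − CE = 9874.6 − 9721.96 = 152.64

$152.64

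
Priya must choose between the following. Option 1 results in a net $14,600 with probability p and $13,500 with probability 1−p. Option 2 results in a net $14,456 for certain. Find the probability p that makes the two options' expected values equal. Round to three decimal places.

p·14600 + (1−p)·13500 = 14456
1100p + 13500 = 14456
p = (14456 − 13500) / 1100

p = 0.869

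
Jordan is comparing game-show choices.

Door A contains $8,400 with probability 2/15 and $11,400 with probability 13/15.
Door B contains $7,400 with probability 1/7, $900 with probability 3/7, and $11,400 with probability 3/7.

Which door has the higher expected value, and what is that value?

Door A ($11,000)

Door A = 2/15 × 8400 + 13/15 × 11400 = 1120 + 9880 = 11000
Door B = 1/7 × 7400 + 3/7 × 900 + 3/7 × 11400 = 1057.1429 + 385.7143 + 4885.7143 = 6328.5714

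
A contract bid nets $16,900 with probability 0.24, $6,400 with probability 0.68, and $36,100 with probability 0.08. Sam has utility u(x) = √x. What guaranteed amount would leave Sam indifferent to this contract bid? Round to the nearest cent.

E[u] = 0.24·√16900 + 0.68·√6400 + 0.08·√36100 = 0.24·130 + 0.68·80 + 0.08·190 = 100.8
CE = (100.8)² = 10160.64

$10,160.64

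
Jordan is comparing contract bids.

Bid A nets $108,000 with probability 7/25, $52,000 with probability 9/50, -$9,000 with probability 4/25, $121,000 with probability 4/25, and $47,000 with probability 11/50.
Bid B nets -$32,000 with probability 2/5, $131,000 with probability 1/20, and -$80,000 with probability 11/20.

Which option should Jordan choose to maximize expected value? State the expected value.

Bid A ($67,860)

Bid A = 7/25 × 108000 + 9/50 × 52000 + 4/25 × (-9000) + 4/25 × 121000 + 11/50 × 47000 = 30240 + 9360 − 1440 + 19360 + 10340 = 67860
Bid B = 2/5 × (-32000) + 1/20 × 131000 + 11/20 × (-80000) = -12800 + 6550 − 44000 = -50250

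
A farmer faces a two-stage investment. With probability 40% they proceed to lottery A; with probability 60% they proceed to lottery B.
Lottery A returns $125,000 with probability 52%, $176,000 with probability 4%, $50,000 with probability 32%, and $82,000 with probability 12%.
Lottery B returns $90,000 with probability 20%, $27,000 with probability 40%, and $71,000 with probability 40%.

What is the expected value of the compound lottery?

$73,472

EV(A) = 0.52 × 125000 + 0.04 × 176000 + 0.32 × 50000 + 0.12 × 82000 = 65000 + 7040 + 16000 + 9840 = 97880
EV(B) = 0.2 × 90000 + 0.4 × 27000 + 0.4 × 71000 = 18000 + 10800 + 28400 = 57200
Overall = 0.4 × 97880 + 0.6 × 57200 = 39152 + 34320 = 73472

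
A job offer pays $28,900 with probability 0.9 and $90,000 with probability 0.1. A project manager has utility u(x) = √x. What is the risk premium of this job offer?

$1,521

E[u] = 0.9·√28900 + 0.1·√90000 = 0.9·170 + 0.1·300 = 183
CE = (183)² = 33489
Risk premium = EV − CE = 35010 − 33489 = 1521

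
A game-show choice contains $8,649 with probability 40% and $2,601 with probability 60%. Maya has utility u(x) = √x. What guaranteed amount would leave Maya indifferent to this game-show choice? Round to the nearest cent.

$4,596.84

E[u] = 0.4·√8649 + 0.6·√2601 = 0.4·93 + 0.6·51 = 67.8
CE = (67.8)² = 4596.84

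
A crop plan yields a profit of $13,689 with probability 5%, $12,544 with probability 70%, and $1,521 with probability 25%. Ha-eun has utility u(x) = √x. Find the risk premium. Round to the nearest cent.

$1,009.50

E[u] = 0.05·√13689 + 0.7·√12544 + 0.25·√1521 = 0.05·117 + 0.7·112 + 0.25·39 = 94
CE = (94)² = 8836
Risk premium = EV − CE = 9845.5 − 8836 = 1009.5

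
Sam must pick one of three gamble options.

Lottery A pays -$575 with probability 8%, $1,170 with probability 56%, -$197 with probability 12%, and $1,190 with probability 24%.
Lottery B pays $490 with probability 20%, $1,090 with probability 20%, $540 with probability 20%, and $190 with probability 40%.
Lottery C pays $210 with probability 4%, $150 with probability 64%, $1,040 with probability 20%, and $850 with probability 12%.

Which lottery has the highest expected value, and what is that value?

Lottery A ($871.16)

Lottery A = 0.08 × (-575) + 0.56 × 1170 + 0.12 × (-197) + 0.24 × 1190 = -46 + 655.2 − 23.64 + 285.6 = 871.16
Lottery B = 0.2 × 490 + 0.2 × 1090 + 0.2 × 540 + 0.4 × 190 = 98 + 218 + 108 + 76 = 500
Lottery C = 0.04 × 210 + 0.64 × 150 + 0.2 × 1040 + 0.12 × 850 = 8.4 + 96 + 208 + 102 = 414.4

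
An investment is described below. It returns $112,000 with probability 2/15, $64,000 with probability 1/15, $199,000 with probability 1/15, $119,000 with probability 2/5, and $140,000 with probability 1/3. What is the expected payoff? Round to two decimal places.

$126,733.33

EV = 2/15 × 112000 + 1/15 × 64000 + 1/15 × 199000 + 2/5 × 119000 + 1/3 × 140000 = 14933.3333 + 4266.6667 + 13266.6667 + 47600 + 46666.6667 = 126733.3333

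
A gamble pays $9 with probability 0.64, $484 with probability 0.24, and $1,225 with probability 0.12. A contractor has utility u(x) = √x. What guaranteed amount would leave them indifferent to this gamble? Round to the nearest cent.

$129.96

E[u] = 0.64·√9 + 0.24·√484 + 0.12·√1225 = 0.64·3 + 0.24·22 + 0.12·35 = 11.4
CE = (11.4)² = 129.96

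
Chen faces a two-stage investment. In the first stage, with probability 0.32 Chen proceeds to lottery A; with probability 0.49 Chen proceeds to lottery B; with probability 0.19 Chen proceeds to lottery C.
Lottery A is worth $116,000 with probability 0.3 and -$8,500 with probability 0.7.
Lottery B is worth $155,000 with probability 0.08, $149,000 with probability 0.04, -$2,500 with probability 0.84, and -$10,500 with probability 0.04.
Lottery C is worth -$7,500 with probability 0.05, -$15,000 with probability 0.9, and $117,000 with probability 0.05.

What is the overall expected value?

$15,468.85

EV(A) = 0.3 × 116000 + 0.7 × (-8500) = 34800 − 5950 = 28850
EV(B) = 0.08 × 155000 + 0.04 × 149000 + 0.84 × (-2500) + 0.04 × (-10500) = 12400 + 5960 − 2100 − 420 = 15840
EV(C) = 0.05 × (-7500) + 0.9 × (-15000) + 0.05 × 117000 = -375 − 13500 + 5850 = -8025
Overall = 0.32 × 28850 + 0.49 × 15840 + 0.19 × (-8025) = 9232 + 7761.6 − 1524.75 = 15468.85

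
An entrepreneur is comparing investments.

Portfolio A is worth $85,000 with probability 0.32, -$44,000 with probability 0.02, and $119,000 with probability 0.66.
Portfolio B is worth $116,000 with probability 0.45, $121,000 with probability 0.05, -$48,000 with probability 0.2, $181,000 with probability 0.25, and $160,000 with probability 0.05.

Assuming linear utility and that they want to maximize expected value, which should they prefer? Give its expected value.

Portfolio A ($104,860)

Portfolio A = 0.32 × 85000 + 0.02 × (-44000) + 0.66 × 119000 = 27200 − 880 + 78540 = 104860
Portfolio B = 0.45 × 116000 + 0.05 × 121000 + 0.2 × (-48000) + 0.25 × 181000 + 0.05 × 160000 = 52200 + 6050 − 9600 + 45250 + 8000 = 101900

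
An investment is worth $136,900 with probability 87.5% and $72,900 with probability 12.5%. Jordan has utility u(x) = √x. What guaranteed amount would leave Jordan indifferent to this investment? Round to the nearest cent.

E[u] = 0.875·√136900 + 0.125·√72900 = 0.875·370 + 0.125·270 = 357.5
CE = (357.5)² = 127806.25

$127,806.25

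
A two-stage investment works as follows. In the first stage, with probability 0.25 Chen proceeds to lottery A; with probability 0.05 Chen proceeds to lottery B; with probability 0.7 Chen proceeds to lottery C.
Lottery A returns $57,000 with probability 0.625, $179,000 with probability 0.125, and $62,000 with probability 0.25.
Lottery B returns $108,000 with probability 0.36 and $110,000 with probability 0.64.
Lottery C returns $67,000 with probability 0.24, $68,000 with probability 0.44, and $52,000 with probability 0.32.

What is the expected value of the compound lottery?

EV(A) = 0.625 × 57000 + 0.125 × 179000 + 0.25 × 62000 = 35625 + 22375 + 15500 = 73500
EV(B) = 0.36 × 108000 + 0.64 × 110000 = 38880 + 70400 = 109280
EV(C) = 0.24 × 67000 + 0.44 × 68000 + 0.32 × 52000 = 16080 + 29920 + 16640 = 62640
Overall = 0.25 × 73500 + 0.05 × 109280 + 0.7 × 62640 = 18375 + 5464 + 43848 = 67687

$67,687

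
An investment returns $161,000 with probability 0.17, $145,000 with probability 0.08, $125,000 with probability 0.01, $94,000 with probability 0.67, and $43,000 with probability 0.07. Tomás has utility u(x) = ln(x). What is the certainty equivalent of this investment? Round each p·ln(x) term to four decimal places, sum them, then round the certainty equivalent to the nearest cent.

$101,255.27

E[u] = 0.17·ln(161000) + 0.08·ln(145000) + 0.01·ln(125000) + 0.67·ln(94000) + 0.07·ln(43000) = 2.0382 + 0.9508 + 0.1174 + 7.6722 + 0.7468 = 11.5254
CE = e^11.5254 ≈ 101255.27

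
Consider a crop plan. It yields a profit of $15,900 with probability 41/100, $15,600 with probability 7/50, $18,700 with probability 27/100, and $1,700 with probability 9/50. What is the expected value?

$14,058

EV = 41/100 × 15900 + 7/50 × 15600 + 27/100 × 18700 + 9/50 × 1700 = 6519 + 2184 + 5049 + 306 = 14058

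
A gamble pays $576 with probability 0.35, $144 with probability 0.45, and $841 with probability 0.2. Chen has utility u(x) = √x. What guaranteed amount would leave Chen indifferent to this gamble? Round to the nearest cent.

E[u] = 0.35·√576 + 0.45·√144 + 0.2·√841 = 0.35·24 + 0.45·12 + 0.2·29 = 19.6
CE = (19.6)² = 384.16

$384.16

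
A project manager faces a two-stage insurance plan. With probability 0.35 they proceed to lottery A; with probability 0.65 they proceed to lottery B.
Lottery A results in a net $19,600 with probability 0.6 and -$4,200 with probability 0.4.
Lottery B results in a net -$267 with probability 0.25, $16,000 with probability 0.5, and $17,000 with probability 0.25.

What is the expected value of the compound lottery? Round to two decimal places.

EV(A) = 0.6 × 19600 + 0.4 × (-4200) = 11760 − 1680 = 10080
EV(B) = 0.25 × (-267) + 0.5 × 16000 + 0.25 × 17000 = -66.75 + 8000 + 4250 = 12183.25
Overall = 0.35 × 10080 + 0.65 × 12183.25 = 3528 + 7919.1125 = 11447.1125

$11,447.11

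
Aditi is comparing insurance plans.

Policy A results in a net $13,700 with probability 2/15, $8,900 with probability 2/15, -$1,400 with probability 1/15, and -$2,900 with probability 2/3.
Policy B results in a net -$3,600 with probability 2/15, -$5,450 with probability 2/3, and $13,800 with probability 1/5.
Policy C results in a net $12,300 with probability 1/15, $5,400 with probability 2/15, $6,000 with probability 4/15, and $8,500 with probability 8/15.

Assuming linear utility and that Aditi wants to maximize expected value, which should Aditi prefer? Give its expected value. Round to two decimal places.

Policy A = 2/15 × 13700 + 2/15 × 8900 + 1/15 × (-1400) + 2/3 × (-2900) = 1826.6667 + 1186.6667 − 93.3333 − 1933.3333 = 986.6667
Policy B = 2/15 × (-3600) + 2/3 × (-5450) + 1/5 × 13800 = -480 − 3633.3333 + 2760 = -1353.3333
Policy C = 1/15 × 12300 + 2/15 × 5400 + 4/15 × 6000 + 8/15 × 8500 = 820 + 720 + 1600 + 4533.3333 = 7673.3333

Policy C ($7,673.33)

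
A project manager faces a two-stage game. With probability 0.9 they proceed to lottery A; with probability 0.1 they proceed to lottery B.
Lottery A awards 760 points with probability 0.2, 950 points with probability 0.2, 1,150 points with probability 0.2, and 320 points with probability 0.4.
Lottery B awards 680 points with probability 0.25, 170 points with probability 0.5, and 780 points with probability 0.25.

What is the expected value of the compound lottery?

EV(A) = 0.2 × 760 + 0.2 × 950 + 0.2 × 1150 + 0.4 × 320 = 152 + 190 + 230 + 128 = 700
EV(B) = 0.25 × 680 + 0.5 × 170 + 0.25 × 780 = 170 + 85 + 195 = 450
Overall = 0.9 × 700 + 0.1 × 450 = 630 + 45 = 675

675 points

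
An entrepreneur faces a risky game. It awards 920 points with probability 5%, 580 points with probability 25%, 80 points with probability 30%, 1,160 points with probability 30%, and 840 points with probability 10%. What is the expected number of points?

647 points

EV = 0.05 × 920 + 0.25 × 580 + 0.3 × 80 + 0.3 × 1160 + 0.1 × 840 = 46 + 145 + 24 + 348 + 84 = 647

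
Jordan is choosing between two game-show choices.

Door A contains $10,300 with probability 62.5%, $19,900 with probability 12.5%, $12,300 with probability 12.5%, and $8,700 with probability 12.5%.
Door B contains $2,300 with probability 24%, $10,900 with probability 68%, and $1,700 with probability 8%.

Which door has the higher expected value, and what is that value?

Door A = 0.625 × 10300 + 0.125 × 19900 + 0.125 × 12300 + 0.125 × 8700 = 6437.5 + 2487.5 + 1537.5 + 1087.5 = 11550
Door B = 0.24 × 2300 + 0.68 × 10900 + 0.08 × 1700 = 552 + 7412 + 136 = 8100

Door A ($11,550)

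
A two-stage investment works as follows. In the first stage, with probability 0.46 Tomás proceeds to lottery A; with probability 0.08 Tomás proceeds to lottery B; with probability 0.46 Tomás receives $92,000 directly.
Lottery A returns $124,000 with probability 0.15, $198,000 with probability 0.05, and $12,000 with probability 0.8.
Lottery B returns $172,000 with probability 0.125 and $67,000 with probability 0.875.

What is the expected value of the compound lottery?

$66,256

EV(A) = 0.15 × 124000 + 0.05 × 198000 + 0.8 × 12000 = 18600 + 9900 + 9600 = 38100
EV(B) = 0.125 × 172000 + 0.875 × 67000 = 21500 + 58625 = 80125
Branch C: 92000 (certain)
Overall = 0.46 × 38100 + 0.08 × 80125 + 0.46 × 92000 = 17526 + 6410 + 42320 = 66256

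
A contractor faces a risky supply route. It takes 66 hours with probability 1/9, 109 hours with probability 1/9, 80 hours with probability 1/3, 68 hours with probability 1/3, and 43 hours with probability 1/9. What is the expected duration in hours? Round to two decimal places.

73.56 hours

EV = 1/9 × 66 + 1/9 × 109 + 1/3 × 80 + 1/3 × 68 + 1/9 × 43 = 7.3333 + 12.1111 + 26.6667 + 22.6667 + 4.7778 = 73.5556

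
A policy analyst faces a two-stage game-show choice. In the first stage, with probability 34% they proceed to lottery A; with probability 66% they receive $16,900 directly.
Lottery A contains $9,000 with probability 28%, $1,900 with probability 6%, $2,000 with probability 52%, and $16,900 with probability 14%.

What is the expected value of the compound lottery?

EV(A) = 0.28 × 9000 + 0.06 × 1900 + 0.52 × 2000 + 0.14 × 16900 = 2520 + 114 + 1040 + 2366 = 6040
Branch B: 16900 (certain)
Overall = 0.34 × 6040 + 0.66 × 16900 = 2053.6 + 11154 = 13207.6

$13,207.60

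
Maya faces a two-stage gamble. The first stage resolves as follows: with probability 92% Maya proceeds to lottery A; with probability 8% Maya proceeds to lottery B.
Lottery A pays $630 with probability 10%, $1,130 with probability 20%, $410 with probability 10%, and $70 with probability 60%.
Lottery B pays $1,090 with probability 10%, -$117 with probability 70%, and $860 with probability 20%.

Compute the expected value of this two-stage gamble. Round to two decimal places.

$358.17

EV(A) = 0.1 × 630 + 0.2 × 1130 + 0.1 × 410 + 0.6 × 70 = 63 + 226 + 41 + 42 = 372
EV(B) = 0.1 × 1090 + 0.7 × (-117) + 0.2 × 860 = 109 − 81.9 + 172 = 199.1
Overall = 0.92 × 372 + 0.08 × 199.1 = 342.24 + 15.928 = 358.168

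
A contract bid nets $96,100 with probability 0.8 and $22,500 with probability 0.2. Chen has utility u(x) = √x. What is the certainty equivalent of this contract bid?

$77,284

E[u] = 0.8·√96100 + 0.2·√22500 = 0.8·310 + 0.2·150 = 278
CE = (278)² = 77284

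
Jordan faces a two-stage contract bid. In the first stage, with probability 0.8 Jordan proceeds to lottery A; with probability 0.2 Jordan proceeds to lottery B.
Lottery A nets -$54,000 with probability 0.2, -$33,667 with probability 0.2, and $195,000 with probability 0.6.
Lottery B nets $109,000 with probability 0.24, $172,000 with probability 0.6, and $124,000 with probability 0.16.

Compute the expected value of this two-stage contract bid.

$109,413.28

EV(A) = 0.2 × (-54000) + 0.2 × (-33667) + 0.6 × 195000 = -10800 − 6733.4 + 117000 = 99466.6
EV(B) = 0.24 × 109000 + 0.6 × 172000 + 0.16 × 124000 = 26160 + 103200 + 19840 = 149200
Overall = 0.8 × 99466.6 + 0.2 × 149200 = 79573.28 + 29840 = 109413.28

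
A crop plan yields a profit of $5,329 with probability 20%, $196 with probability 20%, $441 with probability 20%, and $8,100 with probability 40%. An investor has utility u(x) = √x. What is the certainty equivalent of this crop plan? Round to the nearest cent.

$3,317.76

E[u] = 0.2·√5329 + 0.2·√196 + 0.2·√441 + 0.4·√8100 = 0.2·73 + 0.2·14 + 0.2·21 + 0.4·90 = 57.6
CE = (57.6)² = 3317.76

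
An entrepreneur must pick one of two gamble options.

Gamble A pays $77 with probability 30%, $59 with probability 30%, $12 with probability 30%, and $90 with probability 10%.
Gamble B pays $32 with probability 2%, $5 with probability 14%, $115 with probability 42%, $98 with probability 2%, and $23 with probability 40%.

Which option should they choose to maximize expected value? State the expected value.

Gamble B ($60.80)

Gamble A = 0.3 × 77 + 0.3 × 59 + 0.3 × 12 + 0.1 × 90 = 23.1 + 17.7 + 3.6 + 9 = 53.4
Gamble B = 0.02 × 32 + 0.14 × 5 + 0.42 × 115 + 0.02 × 98 + 0.4 × 23 = 0.64 + 0.7 + 48.3 + 1.96 + 9.2 = 60.8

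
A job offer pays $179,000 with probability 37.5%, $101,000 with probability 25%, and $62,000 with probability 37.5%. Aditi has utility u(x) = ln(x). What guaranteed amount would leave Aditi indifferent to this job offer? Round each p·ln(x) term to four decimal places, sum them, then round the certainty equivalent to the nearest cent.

E[u] = 0.375·ln(179000) + 0.25·ln(101000) + 0.375·ln(62000) = 4.5357 + 2.8807 + 4.1381 = 11.5545
CE = e^11.5545 ≈ 104245.09

$104,245.09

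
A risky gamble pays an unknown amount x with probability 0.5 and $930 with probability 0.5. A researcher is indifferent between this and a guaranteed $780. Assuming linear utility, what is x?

0.5·x + 0.5·930 = 780
0.5·x = 780 − 465 = 315
x = 315 / 0.5 = 630

x = $630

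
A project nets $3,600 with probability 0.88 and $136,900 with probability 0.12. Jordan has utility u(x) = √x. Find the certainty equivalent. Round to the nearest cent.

E[u] = 0.88·√3600 + 0.12·√136900 = 0.88·60 + 0.12·370 = 97.2
CE = (97.2)² = 9447.84

$9,447.84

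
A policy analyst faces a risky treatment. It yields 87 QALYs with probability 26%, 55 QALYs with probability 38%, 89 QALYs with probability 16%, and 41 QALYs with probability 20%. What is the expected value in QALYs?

EV = 0.26 × 87 + 0.38 × 55 + 0.16 × 89 + 0.2 × 41 = 22.62 + 20.9 + 14.24 + 8.2 = 65.96

65.96 QALYs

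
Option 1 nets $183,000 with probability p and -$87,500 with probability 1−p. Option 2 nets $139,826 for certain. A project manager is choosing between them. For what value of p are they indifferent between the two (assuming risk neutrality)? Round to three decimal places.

p = 0.840

p·183000 + (1−p)·(-87500) = 139826
270500p − 87500 = 139826
p = (139826 + 87500) / 270500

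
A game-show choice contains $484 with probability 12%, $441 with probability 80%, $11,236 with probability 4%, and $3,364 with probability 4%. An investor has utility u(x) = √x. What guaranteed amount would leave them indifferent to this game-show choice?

$676

E[u] = 0.12·√484 + 0.8·√441 + 0.04·√11236 + 0.04·√3364 = 0.12·22 + 0.8·21 + 0.04·106 + 0.04·58 = 26
CE = (26)² = 676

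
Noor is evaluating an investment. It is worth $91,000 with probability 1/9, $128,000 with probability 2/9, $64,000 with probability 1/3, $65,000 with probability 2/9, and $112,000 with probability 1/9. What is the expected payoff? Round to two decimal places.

EV = 1/9 × 91000 + 2/9 × 128000 + 1/3 × 64000 + 2/9 × 65000 + 1/9 × 112000 = 10111.1111 + 28444.4444 + 21333.3333 + 14444.4444 + 12444.4444 = 86777.7778

$86,777.78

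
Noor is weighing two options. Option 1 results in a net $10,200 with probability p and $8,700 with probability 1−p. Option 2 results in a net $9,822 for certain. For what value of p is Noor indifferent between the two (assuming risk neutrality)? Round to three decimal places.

p = 0.748

p·10200 + (1−p)·8700 = 9822
1500p + 8700 = 9822
p = (9822 − 8700) / 1500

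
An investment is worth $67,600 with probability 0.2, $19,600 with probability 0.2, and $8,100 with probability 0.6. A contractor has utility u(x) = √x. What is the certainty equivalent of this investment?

E[u] = 0.2·√67600 + 0.2·√19600 + 0.6·√8100 = 0.2·260 + 0.2·140 + 0.6·90 = 134
CE = (134)² = 17956

$17,956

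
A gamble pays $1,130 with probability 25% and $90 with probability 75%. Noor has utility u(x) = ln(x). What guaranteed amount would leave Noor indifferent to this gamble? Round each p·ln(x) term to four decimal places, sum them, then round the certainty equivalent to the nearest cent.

E[u] = 0.25·ln(1130) + 0.75·ln(90) = 1.7575 + 3.3749 = 5.1324
CE = e^5.1324 ≈ 169.42

$169.42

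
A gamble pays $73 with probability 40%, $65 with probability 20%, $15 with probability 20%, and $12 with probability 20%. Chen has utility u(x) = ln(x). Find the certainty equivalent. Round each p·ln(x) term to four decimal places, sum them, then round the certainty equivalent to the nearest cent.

$36.22

E[u] = 0.4·ln(73) + 0.2·ln(65) + 0.2·ln(15) + 0.2·ln(12) = 1.7162 + 0.8349 + 0.5416 + 0.4970 = 3.5897
CE = e^3.5897 ≈ 36.22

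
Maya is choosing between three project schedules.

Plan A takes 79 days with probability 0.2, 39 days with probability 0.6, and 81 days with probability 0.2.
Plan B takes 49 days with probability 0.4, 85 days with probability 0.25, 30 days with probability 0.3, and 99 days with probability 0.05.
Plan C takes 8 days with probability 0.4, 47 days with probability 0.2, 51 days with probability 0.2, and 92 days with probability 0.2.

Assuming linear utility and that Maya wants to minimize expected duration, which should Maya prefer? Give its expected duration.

Plan C (41.2 days)

Plan A = 0.2 × 79 + 0.6 × 39 + 0.2 × 81 = 15.8 + 23.4 + 16.2 = 55.4
Plan B = 0.4 × 49 + 0.25 × 85 + 0.3 × 30 + 0.05 × 99 = 19.6 + 21.25 + 9 + 4.95 = 54.8
Plan C = 0.4 × 8 + 0.2 × 47 + 0.2 × 51 + 0.2 × 92 = 3.2 + 9.4 + 10.2 + 18.4 = 41.2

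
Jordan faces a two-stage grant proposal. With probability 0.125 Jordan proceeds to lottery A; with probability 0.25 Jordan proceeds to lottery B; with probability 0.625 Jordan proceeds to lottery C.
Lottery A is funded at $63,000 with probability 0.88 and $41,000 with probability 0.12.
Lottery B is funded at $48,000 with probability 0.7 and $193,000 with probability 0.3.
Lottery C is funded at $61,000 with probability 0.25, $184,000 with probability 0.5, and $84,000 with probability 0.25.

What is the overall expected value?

$110,576.25

EV(A) = 0.88 × 63000 + 0.12 × 41000 = 55440 + 4920 = 60360
EV(B) = 0.7 × 48000 + 0.3 × 193000 = 33600 + 57900 = 91500
EV(C) = 0.25 × 61000 + 0.5 × 184000 + 0.25 × 84000 = 15250 + 92000 + 21000 = 128250
Overall = 0.125 × 60360 + 0.25 × 91500 + 0.625 × 128250 = 7545 + 22875 + 80156.25 = 110576.25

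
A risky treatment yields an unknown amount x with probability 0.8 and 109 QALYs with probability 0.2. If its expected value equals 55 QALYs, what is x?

x = 41.5 QALYs

0.8·x + 0.2·109 = 55
0.8·x = 55 − 21.8 = 33.2
x = 33.2 / 0.8 = 41.5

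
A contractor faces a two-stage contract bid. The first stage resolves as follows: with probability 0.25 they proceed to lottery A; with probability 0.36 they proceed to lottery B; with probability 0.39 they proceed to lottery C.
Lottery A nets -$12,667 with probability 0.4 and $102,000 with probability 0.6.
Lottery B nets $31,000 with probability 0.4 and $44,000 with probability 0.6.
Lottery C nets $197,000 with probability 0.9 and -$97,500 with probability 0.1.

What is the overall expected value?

$93,345.80

EV(A) = 0.4 × (-12667) + 0.6 × 102000 = -5066.8 + 61200 = 56133.2
EV(B) = 0.4 × 31000 + 0.6 × 44000 = 12400 + 26400 = 38800
EV(C) = 0.9 × 197000 + 0.1 × (-97500) = 177300 − 9750 = 167550
Overall = 0.25 × 56133.2 + 0.36 × 38800 + 0.39 × 167550 = 14033.3 + 13968 + 65344.5 = 93345.8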